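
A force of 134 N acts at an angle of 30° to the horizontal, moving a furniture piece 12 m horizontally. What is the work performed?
W = F·d·cosθ = (134)(12)cos(30°) = 1393 J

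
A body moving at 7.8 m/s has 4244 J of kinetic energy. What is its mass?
m = 2·KE/v² = 2·4244/(7.8)² = 139.5 kg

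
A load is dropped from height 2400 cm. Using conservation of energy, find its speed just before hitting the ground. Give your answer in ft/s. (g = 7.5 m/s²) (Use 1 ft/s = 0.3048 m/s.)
Convert to SI: h = 24.0 m
mgh = ½mv² ⇒ v = √(2gh) = √(2·7.5·24.0) = 18.9737 m/s = 62.25 ft/s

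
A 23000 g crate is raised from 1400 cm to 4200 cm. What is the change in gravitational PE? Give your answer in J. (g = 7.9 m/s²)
Convert to SI: m = 23.0 kg, Δh = 28.0 m
ΔPE = mgΔh = (23.0)(7.9)(28.0) = 5088 J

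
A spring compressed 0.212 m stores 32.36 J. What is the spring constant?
k = 2·PE/x² = 2·32.36/(0.212)² = 1440 N/m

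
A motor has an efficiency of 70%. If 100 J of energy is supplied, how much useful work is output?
W_out = η·W_in = 0.7·100 = 70.0 J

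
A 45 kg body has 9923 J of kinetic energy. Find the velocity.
v = √(2·KE/m) = √(2·9923/45) = 21.0 m/s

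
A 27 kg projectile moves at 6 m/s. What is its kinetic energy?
KE = ½mv² = ½(27)(6)² = 486.0 J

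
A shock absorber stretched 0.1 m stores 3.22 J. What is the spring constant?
k = 2·PE/x² = 2·3.22/(0.1)² = 644.0 N/m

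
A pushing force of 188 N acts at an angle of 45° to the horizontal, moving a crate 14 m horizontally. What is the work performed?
W = F·d·cosθ = (188)(14)cos(45°) = 1861 J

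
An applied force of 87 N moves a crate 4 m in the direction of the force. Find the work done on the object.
W = F·d = (87)(4) = 348.0 J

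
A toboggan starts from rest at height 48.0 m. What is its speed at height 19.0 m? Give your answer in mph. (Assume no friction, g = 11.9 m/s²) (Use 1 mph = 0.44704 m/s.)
mgh₁ = mgh₂ + ½mv² ⇒ v = √(2g(h₁−h₂)) = √(2·11.9·29.0) = 26.2717 m/s = 58.77 mph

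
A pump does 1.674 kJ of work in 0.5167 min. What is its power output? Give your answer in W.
Convert to SI: W = 1674.0 J, t = 31.002 s
P = W/t = 1674.0/31.002 = 54.0 W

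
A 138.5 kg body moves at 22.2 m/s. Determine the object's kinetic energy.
KE = ½mv² = ½(138.5)(22.2)² = 34130 J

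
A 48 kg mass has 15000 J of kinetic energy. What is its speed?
v = √(2·KE/m) = √(2·15000/48) = 25.0 m/s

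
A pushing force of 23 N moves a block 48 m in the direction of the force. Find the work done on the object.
W = F·d = (23)(48) = 1104 J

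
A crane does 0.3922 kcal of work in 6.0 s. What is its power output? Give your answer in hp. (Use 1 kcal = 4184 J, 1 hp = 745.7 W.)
Convert to SI: W = 1640.96 J, t = 6.0 s
P = W/t = 1640.96/6.0 = 273.494 W = 0.3668 hp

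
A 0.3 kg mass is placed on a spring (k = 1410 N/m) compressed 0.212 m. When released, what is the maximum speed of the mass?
½kx² = ½mv² ⇒ v = x√(k/m) = (0.212)√(1410/0.3) = 14.53 m/s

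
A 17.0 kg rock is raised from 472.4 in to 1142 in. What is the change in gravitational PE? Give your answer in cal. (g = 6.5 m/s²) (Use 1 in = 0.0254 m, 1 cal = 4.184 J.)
Convert to SI: m = 17.0 kg, Δh = 17.0078 m
ΔPE = mgΔh = (17.0)(6.5)(17.0078) = 1879.37 J = 449.2 cal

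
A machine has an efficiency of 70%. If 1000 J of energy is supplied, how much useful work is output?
W_out = η·W_in = 0.7·1000 = 700.0 J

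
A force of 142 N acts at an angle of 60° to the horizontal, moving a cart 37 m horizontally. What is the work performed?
W = F·d·cosθ = (142)(37)cos(60°) = 2627 J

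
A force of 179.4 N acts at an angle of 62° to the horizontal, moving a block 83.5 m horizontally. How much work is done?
W = F·d·cosθ = (179.4)(83.5)cos(62°) = 7033 J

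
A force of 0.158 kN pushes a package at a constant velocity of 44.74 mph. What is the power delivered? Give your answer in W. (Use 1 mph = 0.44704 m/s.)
Convert to SI: F = 158.0 N, v = 20.0006 m/s
P = Fv = (158.0)(20.0006) = 3160 W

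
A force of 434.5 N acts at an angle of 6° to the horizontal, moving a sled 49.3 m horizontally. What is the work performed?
W = F·d·cosθ = (434.5)(49.3)cos(6°) = 21300 J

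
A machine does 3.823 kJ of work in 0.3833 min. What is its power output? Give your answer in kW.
Convert to SI: W = 3823.0 J, t = 22.998 s
P = W/t = 3823.0/22.998 = 166.232 W = 0.1662 kW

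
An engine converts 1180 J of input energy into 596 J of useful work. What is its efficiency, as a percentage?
η = W_out/W_in = 596/1180 = 50.51%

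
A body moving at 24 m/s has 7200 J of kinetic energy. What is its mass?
m = 2·KE/v² = 2·7200/(24)² = 25.0 kg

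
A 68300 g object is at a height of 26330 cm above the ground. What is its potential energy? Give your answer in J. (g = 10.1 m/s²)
Convert to SI: m = 68.3 kg, h = 263.3 m
PE = mgh = (68.3)(10.1)(263.3) = 181600 J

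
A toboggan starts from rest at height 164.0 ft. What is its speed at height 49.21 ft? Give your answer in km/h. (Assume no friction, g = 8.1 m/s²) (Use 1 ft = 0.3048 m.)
Convert to SI: h₁−h₂ = 34.988 m
mgh₁ = mgh₂ + ½mv² ⇒ v = √(2g(h₁−h₂)) = √(2·8.1·34.988) = 23.8077 m/s = 85.71 km/h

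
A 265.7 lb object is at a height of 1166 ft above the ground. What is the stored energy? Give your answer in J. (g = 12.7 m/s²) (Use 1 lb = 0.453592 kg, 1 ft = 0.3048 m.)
Convert to SI: m = 120.519 kg, h = 355.397 m
PE = mgh = (120.519)(12.7)(355.397) = 544000 J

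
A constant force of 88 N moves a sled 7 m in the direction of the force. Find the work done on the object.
W = F·d = (88)(7) = 616.0 J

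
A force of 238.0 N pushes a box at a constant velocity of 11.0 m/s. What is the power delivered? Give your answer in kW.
P = Fv = (238.0)(11.0) = 2618.0 W = 2.618 kW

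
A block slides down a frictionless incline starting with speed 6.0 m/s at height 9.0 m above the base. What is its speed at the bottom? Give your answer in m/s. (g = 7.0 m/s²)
½mv₀² + mgh = ½mv² ⇒ v = √(v₀² + 2gh) = √(6.0² + 2·7.0·9.0) = 12.73 m/s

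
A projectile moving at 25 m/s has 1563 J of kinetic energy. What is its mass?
m = 2·KE/v² = 2·1563/(25)² = 5.002 kg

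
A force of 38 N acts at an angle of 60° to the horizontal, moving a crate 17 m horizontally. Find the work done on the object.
W = F·d·cosθ = (38)(17)cos(60°) = 323.0 J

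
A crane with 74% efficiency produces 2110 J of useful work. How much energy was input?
W_in = W_out/η = 2110/0.74 = 2851 J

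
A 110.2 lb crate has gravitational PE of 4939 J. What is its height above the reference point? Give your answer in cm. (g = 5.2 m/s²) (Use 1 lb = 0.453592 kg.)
Convert to SI: m = 49.9858 kg, PE = 4939.0 J
h = PE/(mg) = 4939.0/(49.9858·5.2) = 19.0015 m = 1900 cm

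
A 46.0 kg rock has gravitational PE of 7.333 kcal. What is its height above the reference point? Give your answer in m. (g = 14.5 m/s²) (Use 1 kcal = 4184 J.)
Convert to SI: m = 46.0 kg, PE = 30681.3 J
h = PE/(mg) = 30681.3/(46.0·14.5) = 46.0 m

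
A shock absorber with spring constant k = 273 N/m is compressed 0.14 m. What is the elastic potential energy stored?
PE = ½kx² = ½(273)(0.14)² = 2.675 J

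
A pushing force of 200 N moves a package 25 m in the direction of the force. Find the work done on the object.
W = F·d = (200)(25) = 5000 J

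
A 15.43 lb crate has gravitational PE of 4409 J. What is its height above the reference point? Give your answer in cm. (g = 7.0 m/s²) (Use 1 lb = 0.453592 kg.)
Convert to SI: m = 6.99892 kg, PE = 4409.0 J
h = PE/(mg) = 4409.0/(6.99892·7.0) = 89.9934 m = 8999 cm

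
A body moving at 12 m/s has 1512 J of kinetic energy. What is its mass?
m = 2·KE/v² = 2·1512/(12)² = 21.0 kg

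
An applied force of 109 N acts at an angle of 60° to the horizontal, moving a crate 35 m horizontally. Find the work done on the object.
W = F·d·cosθ = (109)(35)cos(60°) = 1908 J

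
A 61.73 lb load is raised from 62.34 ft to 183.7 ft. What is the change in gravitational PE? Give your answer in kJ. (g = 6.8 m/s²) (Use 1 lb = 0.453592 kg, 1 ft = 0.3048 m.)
Convert to SI: m = 28.0002 kg, Δh = 36.9905 m
ΔPE = mgΔh = (28.0002)(6.8)(36.9905) = 7043.06 J = 7.043 kJ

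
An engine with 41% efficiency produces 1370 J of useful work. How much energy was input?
W_in = W_out/η = 1370/0.41 = 3341 J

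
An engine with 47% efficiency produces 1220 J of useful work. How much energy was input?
W_in = W_out/η = 1220/0.47 = 2596 J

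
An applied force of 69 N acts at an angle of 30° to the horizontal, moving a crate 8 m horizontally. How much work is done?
W = F·d·cosθ = (69)(8)cos(30°) = 478.0 J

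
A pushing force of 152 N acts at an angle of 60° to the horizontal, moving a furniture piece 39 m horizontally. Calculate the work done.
W = F·d·cosθ = (152)(39)cos(60°) = 2964 J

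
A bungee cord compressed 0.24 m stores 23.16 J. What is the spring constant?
k = 2·PE/x² = 2·23.16/(0.24)² = 804.2 N/m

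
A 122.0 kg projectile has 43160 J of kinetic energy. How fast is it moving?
v = √(2·KE/m) = √(2·43160/122.0) = 26.6 m/s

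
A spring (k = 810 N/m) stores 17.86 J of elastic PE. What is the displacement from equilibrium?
x = √(2·PE/k) = √(2·17.86/810) = 0.21 m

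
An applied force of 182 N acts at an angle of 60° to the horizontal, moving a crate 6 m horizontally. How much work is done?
W = F·d·cosθ = (182)(6)cos(60°) = 546.0 J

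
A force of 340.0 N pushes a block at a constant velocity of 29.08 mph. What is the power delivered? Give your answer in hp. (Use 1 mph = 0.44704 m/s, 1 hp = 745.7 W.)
Convert to SI: F = 340.0 N, v = 12.9999 m/s
P = Fv = (340.0)(12.9999) = 4419.97 W = 5.927 hp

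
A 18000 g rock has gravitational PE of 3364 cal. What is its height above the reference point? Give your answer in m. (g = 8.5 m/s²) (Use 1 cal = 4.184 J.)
Convert to SI: m = 18.0 kg, PE = 14075.0 J
h = PE/(mg) = 14075.0/(18.0·8.5) = 91.99 m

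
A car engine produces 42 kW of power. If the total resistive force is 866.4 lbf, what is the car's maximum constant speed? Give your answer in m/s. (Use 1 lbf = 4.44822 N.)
Convert to SI: F = 3853.94 N
P = Fv ⇒ v = P/F = 42000 W/3853.94 N = 10.9 m/s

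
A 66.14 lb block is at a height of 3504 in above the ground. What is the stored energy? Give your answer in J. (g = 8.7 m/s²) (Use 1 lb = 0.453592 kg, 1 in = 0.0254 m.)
Convert to SI: m = 30.0006 kg, h = 89.0016 m
PE = mgh = (30.0006)(8.7)(89.0016) = 23230 J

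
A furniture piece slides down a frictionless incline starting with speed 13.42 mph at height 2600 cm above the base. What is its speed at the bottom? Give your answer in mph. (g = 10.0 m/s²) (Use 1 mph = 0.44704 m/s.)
Convert to SI: v₀ = 5.99928 m/s, h = 26.0 m
½mv₀² + mgh = ½mv² ⇒ v = √(v₀² + 2gh) = √(5.99928² + 2·10.0·26.0) = 23.5795 m/s = 52.75 mph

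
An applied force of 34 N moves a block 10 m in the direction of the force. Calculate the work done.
W = F·d = (34)(10) = 340.0 J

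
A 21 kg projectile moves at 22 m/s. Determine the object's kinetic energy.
KE = ½mv² = ½(21)(22)² = 5082.0 J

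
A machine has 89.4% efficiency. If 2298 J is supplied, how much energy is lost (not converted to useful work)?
W_lost = W_in(1 − η) = 2298·(1 − 0.894) = 243.6 J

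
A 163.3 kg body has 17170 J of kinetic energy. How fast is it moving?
v = √(2·KE/m) = √(2·17170/163.3) = 14.5 m/s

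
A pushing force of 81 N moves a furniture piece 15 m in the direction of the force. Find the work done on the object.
W = F·d = (81)(15) = 1215 J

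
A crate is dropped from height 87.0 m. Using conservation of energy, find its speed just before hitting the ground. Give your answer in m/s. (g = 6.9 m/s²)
mgh = ½mv² ⇒ v = √(2gh) = √(2·6.9·87.0) = 34.65 m/s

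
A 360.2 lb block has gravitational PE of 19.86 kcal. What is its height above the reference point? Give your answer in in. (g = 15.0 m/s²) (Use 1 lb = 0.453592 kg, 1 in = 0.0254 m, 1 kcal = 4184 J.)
Convert to SI: m = 163.384 kg, PE = 83094.2 J
h = PE/(mg) = 83094.2/(163.384·15.0) = 33.9055 m = 1335 in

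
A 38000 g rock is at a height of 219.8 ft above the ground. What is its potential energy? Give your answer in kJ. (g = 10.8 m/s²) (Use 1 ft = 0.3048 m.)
Convert to SI: m = 38.0 kg, h = 66.995 m
PE = mgh = (38.0)(10.8)(66.995) = 27494.8 J = 27.49 kJ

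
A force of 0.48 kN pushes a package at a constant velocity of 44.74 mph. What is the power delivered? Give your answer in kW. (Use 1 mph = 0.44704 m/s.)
Convert to SI: F = 480.0 N, v = 20.0006 m/s
P = Fv = (480.0)(20.0006) = 9600.27 W = 9.6 kW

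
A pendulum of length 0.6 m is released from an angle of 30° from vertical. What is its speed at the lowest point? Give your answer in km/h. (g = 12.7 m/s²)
h = L(1 − cosθ) = 0.6(1 − cos30°) = 0.0803848 m
v = √(2gh) = √(2·12.7·0.0803848) = 1.42891 m/s = 5.144 km/h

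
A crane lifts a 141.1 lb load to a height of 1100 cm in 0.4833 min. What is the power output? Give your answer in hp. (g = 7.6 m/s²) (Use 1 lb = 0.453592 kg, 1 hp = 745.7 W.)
Convert to SI: m = 64.0018 kg, h = 11.0 m, t = 28.998 s
P = mgh/t = (64.0018)(7.6)(11.0)/28.998 = 184.515 W = 0.2474 hp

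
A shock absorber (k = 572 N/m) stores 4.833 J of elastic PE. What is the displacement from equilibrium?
x = √(2·PE/k) = √(2·4.833/572) = 0.13 m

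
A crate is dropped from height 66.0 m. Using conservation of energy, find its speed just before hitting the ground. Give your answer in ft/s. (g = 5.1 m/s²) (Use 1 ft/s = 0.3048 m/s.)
mgh = ½mv² ⇒ v = √(2gh) = √(2·5.1·66.0) = 25.946098 m/s = 85.12 ft/s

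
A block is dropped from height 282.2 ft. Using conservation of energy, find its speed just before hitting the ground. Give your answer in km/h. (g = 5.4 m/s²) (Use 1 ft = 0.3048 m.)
Convert to SI: h = 86.0146 m
mgh = ½mv² ⇒ v = √(2gh) = √(2·5.4·86.0146) = 30.4788 m/s = 109.7 km/h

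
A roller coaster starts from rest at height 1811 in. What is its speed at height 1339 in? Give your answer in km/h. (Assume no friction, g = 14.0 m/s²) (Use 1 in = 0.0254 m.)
Convert to SI: h₁−h₂ = 11.9888 m
mgh₁ = mgh₂ + ½mv² ⇒ v = √(2g(h₁−h₂)) = √(2·14.0·11.9888) = 18.3217 m/s = 65.96 km/h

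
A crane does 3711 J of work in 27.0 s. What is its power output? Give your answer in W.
P = W/t = 3711.0/27.0 = 137.4 W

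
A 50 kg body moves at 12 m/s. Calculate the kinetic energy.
KE = ½mv² = ½(50)(12)² = 3600.0 J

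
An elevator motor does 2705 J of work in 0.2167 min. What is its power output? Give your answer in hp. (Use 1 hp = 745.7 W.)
Convert to SI: W = 2705.0 J, t = 13.002 s
P = W/t = 2705.0/13.002 = 208.045 W = 0.279 hp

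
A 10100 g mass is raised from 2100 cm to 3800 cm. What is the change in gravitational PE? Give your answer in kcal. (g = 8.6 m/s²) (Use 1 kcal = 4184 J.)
Convert to SI: m = 10.1 kg, Δh = 17.0 m
ΔPE = mgΔh = (10.1)(8.6)(17.0) = 1476.62 J = 0.3529 kcal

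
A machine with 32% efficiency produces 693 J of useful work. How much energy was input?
W_in = W_out/η = 693/0.32 = 2166 J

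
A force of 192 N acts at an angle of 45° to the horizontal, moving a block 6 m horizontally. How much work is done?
W = F·d·cosθ = (192)(6)cos(45°) = 814.6 J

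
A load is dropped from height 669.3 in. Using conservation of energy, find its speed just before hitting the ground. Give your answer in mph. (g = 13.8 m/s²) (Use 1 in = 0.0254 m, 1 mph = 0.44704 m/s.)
Convert to SI: h = 17.0002 m
mgh = ½mv² ⇒ v = √(2gh) = √(2·13.8·17.0002) = 21.6612 m/s = 48.45 mph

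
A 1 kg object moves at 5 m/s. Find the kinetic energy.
KE = ½mv² = ½(1)(5)² = 12.5 J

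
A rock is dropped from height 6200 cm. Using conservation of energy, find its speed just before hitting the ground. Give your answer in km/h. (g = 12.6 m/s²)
Convert to SI: h = 62.0 m
mgh = ½mv² ⇒ v = √(2gh) = √(2·12.6·62.0) = 39.5272 m/s = 142.3 km/h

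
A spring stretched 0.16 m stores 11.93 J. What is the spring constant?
k = 2·PE/x² = 2·11.93/(0.16)² = 932.0 N/m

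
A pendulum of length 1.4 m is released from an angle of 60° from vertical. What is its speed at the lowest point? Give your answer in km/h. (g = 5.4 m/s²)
h = L(1 − cosθ) = 1.4(1 − cos60°) = 0.7 m
v = √(2gh) = √(2·5.4·0.7) = 2.74955 m/s = 9.898 km/h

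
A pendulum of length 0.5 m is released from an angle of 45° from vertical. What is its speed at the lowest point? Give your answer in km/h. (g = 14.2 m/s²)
h = L(1 − cosθ) = 0.5(1 − cos45°) = 0.146447 m
v = √(2gh) = √(2·14.2·0.146447) = 2.03938 m/s = 7.342 km/h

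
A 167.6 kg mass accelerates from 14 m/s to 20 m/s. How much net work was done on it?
W = ΔKE = ½m(v₂² − v₁²) = ½(167.6)(20² − 14²) = 17095.2 J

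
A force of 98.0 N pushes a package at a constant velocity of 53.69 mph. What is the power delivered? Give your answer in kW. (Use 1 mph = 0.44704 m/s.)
Convert to SI: F = 98.0 N, v = 24.0016 m/s
P = Fv = (98.0)(24.0016) = 2352.15 W = 2.352 kW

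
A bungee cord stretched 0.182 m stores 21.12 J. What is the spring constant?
k = 2·PE/x² = 2·21.12/(0.182)² = 1275 N/m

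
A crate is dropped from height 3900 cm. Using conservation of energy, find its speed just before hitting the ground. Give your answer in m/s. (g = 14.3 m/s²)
Convert to SI: h = 39.0 m
mgh = ½mv² ⇒ v = √(2gh) = √(2·14.3·39.0) = 33.4 m/s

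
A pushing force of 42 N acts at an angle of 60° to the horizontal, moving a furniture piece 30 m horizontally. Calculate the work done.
W = F·d·cosθ = (42)(30)cos(60°) = 630.0 J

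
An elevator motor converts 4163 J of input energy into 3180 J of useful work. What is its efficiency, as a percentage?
η = W_out/W_in = 3180/4163 = 76.39%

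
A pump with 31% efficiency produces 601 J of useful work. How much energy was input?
W_in = W_out/η = 601/0.31 = 1939 J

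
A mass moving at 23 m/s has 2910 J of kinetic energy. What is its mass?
m = 2·KE/v² = 2·2910/(23)² = 11.0 kg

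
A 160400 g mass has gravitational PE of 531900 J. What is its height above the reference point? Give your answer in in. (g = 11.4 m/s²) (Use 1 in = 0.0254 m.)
Convert to SI: m = 160.4 kg, PE = 531900 J
h = PE/(mg) = 531900/(160.4·11.4) = 290.885 m = 11450 in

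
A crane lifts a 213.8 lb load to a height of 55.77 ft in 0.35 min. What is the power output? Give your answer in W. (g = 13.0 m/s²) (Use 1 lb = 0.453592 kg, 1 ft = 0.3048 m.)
Convert to SI: m = 96.978 kg, h = 16.9987 m, t = 21.0 s
P = mgh/t = (96.978)(13.0)(16.9987)/21.0 = 1020 W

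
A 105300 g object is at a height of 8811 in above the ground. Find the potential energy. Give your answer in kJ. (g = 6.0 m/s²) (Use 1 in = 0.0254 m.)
Convert to SI: m = 105.3 kg, h = 223.799 m
PE = mgh = (105.3)(6.0)(223.799) = 141396 J = 141.4 kJ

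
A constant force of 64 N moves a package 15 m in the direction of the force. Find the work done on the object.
W = F·d = (64)(15) = 960.0 J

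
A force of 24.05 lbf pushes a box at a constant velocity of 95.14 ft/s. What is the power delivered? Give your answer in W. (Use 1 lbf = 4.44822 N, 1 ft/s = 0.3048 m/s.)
Convert to SI: F = 106.98 N, v = 28.9987 m/s
P = Fv = (106.98)(28.9987) = 3102 W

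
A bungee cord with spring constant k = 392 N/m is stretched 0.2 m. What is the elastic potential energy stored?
PE = ½kx² = ½(392)(0.2)² = 7.84 J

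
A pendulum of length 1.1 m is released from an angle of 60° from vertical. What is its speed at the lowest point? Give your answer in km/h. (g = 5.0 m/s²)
h = L(1 − cosθ) = 1.1(1 − cos60°) = 0.55 m
v = √(2gh) = √(2·5.0·0.55) = 2.34521 m/s = 8.443 km/h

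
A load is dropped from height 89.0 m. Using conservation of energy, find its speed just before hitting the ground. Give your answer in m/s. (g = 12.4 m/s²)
mgh = ½mv² ⇒ v = √(2gh) = √(2·12.4·89.0) = 46.98 m/s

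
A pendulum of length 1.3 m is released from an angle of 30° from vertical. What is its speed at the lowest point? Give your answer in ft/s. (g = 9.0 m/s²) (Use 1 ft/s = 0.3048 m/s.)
h = L(1 − cosθ) = 1.3(1 − cos30°) = 0.174167 m
v = √(2gh) = √(2·9.0·0.174167) = 1.77059 m/s = 5.809 ft/s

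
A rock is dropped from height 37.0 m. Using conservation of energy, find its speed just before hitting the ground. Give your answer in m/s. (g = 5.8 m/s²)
mgh = ½mv² ⇒ v = √(2gh) = √(2·5.8·37.0) = 20.72 m/s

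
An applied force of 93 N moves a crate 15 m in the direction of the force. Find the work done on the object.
W = F·d = (93)(15) = 1395 J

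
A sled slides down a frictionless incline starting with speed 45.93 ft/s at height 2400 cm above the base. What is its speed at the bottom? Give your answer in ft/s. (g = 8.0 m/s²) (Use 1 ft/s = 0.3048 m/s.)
Convert to SI: v₀ = 13.9995 m/s, h = 24.0 m
½mv₀² + mgh = ½mv² ⇒ v = √(v₀² + 2gh) = √(13.9995² + 2·8.0·24.0) = 24.0829 m/s = 79.01 ft/s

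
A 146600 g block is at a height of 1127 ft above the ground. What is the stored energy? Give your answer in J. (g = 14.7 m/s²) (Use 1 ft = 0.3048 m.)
Convert to SI: m = 146.6 kg, h = 343.51 m
PE = mgh = (146.6)(14.7)(343.51) = 740300 J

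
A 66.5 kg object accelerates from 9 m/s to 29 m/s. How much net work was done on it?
W = ΔKE = ½m(v₂² − v₁²) = ½(66.5)(29² − 9²) = 25270.0 J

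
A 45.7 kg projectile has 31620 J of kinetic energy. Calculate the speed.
v = √(2·KE/m) = √(2·31620/45.7) = 37.2 m/s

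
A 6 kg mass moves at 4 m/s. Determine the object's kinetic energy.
KE = ½mv² = ½(6)(4)² = 48.0 J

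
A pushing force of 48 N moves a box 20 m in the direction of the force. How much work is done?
W = F·d = (48)(20) = 960.0 J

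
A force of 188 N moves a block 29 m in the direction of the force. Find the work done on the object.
W = F·d = (188)(29) = 5452 J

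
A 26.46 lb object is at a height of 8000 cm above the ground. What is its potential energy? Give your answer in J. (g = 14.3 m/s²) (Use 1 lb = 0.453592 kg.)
Convert to SI: m = 12.002 kg, h = 80.0 m
PE = mgh = (12.002)(14.3)(80.0) = 13730 J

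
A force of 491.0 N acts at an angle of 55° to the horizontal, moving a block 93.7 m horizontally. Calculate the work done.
W = F·d·cosθ = (491.0)(93.7)cos(55°) = 26390 J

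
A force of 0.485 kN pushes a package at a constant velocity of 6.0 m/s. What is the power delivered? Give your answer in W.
Convert to SI: F = 485.0 N, v = 6.0 m/s
P = Fv = (485.0)(6.0) = 2910 W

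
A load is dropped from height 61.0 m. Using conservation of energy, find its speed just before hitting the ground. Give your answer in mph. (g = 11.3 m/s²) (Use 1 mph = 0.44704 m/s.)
mgh = ½mv² ⇒ v = √(2gh) = √(2·11.3·61.0) = 37.1295 m/s = 83.06 mph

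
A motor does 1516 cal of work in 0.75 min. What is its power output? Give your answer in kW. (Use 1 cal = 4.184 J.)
Convert to SI: W = 6342.94 J, t = 45.0 s
P = W/t = 6342.94/45.0 = 140.954 W = 0.141 kW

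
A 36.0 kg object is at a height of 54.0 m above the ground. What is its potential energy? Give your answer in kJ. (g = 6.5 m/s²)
PE = mgh = (36.0)(6.5)(54.0) = 12636.0 J = 12.64 kJ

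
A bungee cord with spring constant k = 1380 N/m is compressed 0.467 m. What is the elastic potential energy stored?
PE = ½kx² = ½(1380)(0.467)² = 150.5 J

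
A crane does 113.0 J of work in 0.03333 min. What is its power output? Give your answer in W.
Convert to SI: W = 113.0 J, t = 1.9998 s
P = W/t = 113.0/1.9998 = 56.51 W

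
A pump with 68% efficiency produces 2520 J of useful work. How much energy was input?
W_in = W_out/η = 2520/0.68 = 3706 J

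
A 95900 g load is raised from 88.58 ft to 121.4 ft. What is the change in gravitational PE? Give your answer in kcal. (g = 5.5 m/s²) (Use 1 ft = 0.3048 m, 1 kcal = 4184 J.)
Convert to SI: m = 95.9 kg, Δh = 10.0035 m
ΔPE = mgΔh = (95.9)(5.5)(10.0035) = 5276.37 J = 1.261 kcal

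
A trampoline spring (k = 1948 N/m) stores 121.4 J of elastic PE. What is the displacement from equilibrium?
x = √(2·PE/k) = √(2·121.4/1948) = 0.353 m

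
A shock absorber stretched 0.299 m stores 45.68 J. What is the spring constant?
k = 2·PE/x² = 2·45.68/(0.299)² = 1022 N/m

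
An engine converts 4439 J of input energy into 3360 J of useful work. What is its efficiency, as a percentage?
η = W_out/W_in = 3360/4439 = 75.69%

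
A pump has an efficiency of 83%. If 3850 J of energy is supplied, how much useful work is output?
W_out = η·W_in = 0.83·3850 = 3195.5 J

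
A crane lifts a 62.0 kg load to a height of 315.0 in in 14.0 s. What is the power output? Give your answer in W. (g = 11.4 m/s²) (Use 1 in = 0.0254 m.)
Convert to SI: m = 62.0 kg, h = 8.001 m, t = 14.0 s
P = mgh/t = (62.0)(11.4)(8.001)/14.0 = 403.9 W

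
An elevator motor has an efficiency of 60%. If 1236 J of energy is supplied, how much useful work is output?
W_out = η·W_in = 0.6·1236 = 741.6 J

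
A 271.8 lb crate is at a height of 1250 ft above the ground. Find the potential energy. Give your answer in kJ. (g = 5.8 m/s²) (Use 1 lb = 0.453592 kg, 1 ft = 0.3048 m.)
Convert to SI: m = 123.286 kg, h = 381.0 m
PE = mgh = (123.286)(5.8)(381.0) = 272438 J = 272.4 kJ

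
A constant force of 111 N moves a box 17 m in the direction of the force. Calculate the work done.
W = F·d = (111)(17) = 1887 J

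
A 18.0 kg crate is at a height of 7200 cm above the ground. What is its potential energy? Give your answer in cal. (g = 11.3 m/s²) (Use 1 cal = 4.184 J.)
Convert to SI: m = 18.0 kg, h = 72.0 m
PE = mgh = (18.0)(11.3)(72.0) = 14644.8 J = 3500 cal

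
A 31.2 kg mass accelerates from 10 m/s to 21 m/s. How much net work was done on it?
W = ΔKE = ½m(v₂² − v₁²) = ½(31.2)(21² − 10²) = 5319.6 J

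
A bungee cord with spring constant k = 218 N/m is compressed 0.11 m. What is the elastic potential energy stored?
PE = ½kx² = ½(218)(0.11)² = 1.319 J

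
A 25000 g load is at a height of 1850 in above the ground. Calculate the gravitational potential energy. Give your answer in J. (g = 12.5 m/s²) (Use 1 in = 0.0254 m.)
Convert to SI: m = 25.0 kg, h = 46.99 m
PE = mgh = (25.0)(12.5)(46.99) = 14680 J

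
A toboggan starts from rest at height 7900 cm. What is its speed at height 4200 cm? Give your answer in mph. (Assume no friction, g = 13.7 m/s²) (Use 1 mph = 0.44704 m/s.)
Convert to SI: h₁−h₂ = 37.0 m
mgh₁ = mgh₂ + ½mv² ⇒ v = √(2g(h₁−h₂)) = √(2·13.7·37.0) = 31.8402 m/s = 71.22 mph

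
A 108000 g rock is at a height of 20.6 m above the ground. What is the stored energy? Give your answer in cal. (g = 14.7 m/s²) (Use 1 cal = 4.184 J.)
Convert to SI: m = 108.0 kg, h = 20.6 m
PE = mgh = (108.0)(14.7)(20.6) = 32704.6 J = 7817 cal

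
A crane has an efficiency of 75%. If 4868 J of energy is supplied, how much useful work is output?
W_out = η·W_in = 0.75·4868 = 3651.0 J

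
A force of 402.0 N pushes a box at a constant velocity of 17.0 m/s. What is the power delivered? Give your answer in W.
P = Fv = (402.0)(17.0) = 6834 W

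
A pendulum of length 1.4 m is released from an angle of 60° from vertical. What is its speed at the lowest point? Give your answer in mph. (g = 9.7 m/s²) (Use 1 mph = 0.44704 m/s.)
h = L(1 − cosθ) = 1.4(1 − cos60°) = 0.7 m
v = √(2gh) = √(2·9.7·0.7) = 3.68511 m/s = 8.243 mph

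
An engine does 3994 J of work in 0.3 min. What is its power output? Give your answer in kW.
Convert to SI: W = 3994.0 J, t = 18.0 s
P = W/t = 3994.0/18.0 = 221.889 W = 0.2219 kW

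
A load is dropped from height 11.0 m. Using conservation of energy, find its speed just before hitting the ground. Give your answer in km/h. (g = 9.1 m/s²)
mgh = ½mv² ⇒ v = √(2gh) = √(2·9.1·11.0) = 14.1492 m/s = 50.94 km/h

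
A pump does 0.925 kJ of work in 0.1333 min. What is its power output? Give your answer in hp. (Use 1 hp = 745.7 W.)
Convert to SI: W = 925.0 J, t = 7.998 s
P = W/t = 925.0/7.998 = 115.654 W = 0.1551 hp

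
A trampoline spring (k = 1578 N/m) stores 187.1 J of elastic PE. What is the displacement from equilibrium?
x = √(2·PE/k) = √(2·187.1/1578) = 0.487 m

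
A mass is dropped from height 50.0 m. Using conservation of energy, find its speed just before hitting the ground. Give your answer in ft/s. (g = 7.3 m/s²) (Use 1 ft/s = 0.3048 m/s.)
mgh = ½mv² ⇒ v = √(2gh) = √(2·7.3·50.0) = 27.0185 m/s = 88.64 ft/s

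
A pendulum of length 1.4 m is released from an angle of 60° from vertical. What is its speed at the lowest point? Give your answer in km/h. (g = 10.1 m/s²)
h = L(1 − cosθ) = 1.4(1 − cos60°) = 0.7 m
v = √(2gh) = √(2·10.1·0.7) = 3.76032 m/s = 13.54 km/h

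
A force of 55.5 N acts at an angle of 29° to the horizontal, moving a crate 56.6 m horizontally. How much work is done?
W = F·d·cosθ = (55.5)(56.6)cos(29°) = 2747 J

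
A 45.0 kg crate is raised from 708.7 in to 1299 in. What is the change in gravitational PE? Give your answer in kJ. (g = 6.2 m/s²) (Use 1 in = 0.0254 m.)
Convert to SI: m = 45.0 kg, Δh = 14.9936 m
ΔPE = mgΔh = (45.0)(6.2)(14.9936) = 4183.22 J = 4.183 kJ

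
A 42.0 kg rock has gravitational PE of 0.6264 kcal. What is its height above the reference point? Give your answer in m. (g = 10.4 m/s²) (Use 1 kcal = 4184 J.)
Convert to SI: m = 42.0 kg, PE = 2620.86 J
h = PE/(mg) = 2620.86/(42.0·10.4) = 6.0 m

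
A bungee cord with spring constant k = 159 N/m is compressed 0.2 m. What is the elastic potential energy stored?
PE = ½kx² = ½(159)(0.2)² = 3.18 J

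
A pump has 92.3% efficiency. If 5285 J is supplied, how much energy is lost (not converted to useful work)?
W_lost = W_in(1 − η) = 5285·(1 − 0.923) = 406.9 J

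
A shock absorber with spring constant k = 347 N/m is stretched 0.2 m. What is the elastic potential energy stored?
PE = ½kx² = ½(347)(0.2)² = 6.94 J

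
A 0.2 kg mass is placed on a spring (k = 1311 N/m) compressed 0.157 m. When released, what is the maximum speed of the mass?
½kx² = ½mv² ⇒ v = x√(k/m) = (0.157)√(1311/0.2) = 12.71 m/s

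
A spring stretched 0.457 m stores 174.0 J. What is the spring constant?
k = 2·PE/x² = 2·174.0/(0.457)² = 1666 N/m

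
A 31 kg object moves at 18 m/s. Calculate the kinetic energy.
KE = ½mv² = ½(31)(18)² = 5022.0 J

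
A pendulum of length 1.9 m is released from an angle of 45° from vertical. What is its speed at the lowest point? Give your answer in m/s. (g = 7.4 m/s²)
h = L(1 − cosθ) = 1.9(1 − cos45°) = 0.556497 m
v = √(2gh) = √(2·7.4·0.556497) = 2.87 m/s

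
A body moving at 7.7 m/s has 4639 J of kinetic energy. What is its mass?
m = 2·KE/v² = 2·4639/(7.7)² = 156.5 kg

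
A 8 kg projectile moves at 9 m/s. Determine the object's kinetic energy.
KE = ½mv² = ½(8)(9)² = 324.0 J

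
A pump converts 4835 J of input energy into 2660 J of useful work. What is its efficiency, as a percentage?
η = W_out/W_in = 2660/4835 = 55.02%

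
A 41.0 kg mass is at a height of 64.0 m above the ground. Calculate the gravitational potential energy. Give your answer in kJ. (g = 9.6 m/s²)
PE = mgh = (41.0)(9.6)(64.0) = 25190.4 J = 25.19 kJ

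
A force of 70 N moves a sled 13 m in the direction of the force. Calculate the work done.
W = F·d = (70)(13) = 910.0 J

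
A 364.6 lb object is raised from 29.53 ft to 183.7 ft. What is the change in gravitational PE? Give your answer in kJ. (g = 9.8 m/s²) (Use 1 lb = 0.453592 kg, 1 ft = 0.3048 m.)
Convert to SI: m = 165.38 kg, Δh = 46.991 m
ΔPE = mgΔh = (165.38)(9.8)(46.991) = 76159.3 J = 76.16 kJ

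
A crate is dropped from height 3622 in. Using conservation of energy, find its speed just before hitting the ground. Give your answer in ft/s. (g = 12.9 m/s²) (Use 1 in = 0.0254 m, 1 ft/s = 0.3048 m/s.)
Convert to SI: h = 91.9988 m
mgh = ½mv² ⇒ v = √(2gh) = √(2·12.9·91.9988) = 48.7193 m/s = 159.8 ft/s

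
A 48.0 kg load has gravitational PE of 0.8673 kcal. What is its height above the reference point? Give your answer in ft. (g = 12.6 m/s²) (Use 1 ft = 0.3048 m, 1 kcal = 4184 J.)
Convert to SI: m = 48.0 kg, PE = 3628.78 J
h = PE/(mg) = 3628.78/(48.0·12.6) = 5.99997 m = 19.68 ft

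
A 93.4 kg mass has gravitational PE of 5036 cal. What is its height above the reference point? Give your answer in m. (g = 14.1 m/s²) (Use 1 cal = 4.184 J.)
Convert to SI: m = 93.4 kg, PE = 21070.6 J
h = PE/(mg) = 21070.6/(93.4·14.1) = 16.0 m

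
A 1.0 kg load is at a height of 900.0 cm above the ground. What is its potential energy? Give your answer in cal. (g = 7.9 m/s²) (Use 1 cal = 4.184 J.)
Convert to SI: m = 1.0 kg, h = 9.0 m
PE = mgh = (1.0)(7.9)(9.0) = 71.1 J = 16.99 cal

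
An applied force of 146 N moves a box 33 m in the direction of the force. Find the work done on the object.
W = F·d = (146)(33) = 4818 J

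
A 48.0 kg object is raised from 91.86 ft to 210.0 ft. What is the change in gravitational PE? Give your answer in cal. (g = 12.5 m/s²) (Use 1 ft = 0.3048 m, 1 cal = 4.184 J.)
Convert to SI: m = 48.0 kg, Δh = 36.0091 m
ΔPE = mgΔh = (48.0)(12.5)(36.0091) = 21605.4 J = 5164 cal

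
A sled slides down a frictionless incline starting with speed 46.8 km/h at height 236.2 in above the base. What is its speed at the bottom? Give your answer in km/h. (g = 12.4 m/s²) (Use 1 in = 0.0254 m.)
Convert to SI: v₀ = 13.0 m/s, h = 5.99948 m
½mv₀² + mgh = ½mv² ⇒ v = √(v₀² + 2gh) = √(13.0² + 2·12.4·5.99948) = 17.8266 m/s = 64.18 km/h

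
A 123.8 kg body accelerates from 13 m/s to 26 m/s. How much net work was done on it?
W = ΔKE = ½m(v₂² − v₁²) = ½(123.8)(26² − 13²) = 31383.3 J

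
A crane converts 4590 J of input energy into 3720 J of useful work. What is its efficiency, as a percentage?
η = W_out/W_in = 3720/4590 = 81.05%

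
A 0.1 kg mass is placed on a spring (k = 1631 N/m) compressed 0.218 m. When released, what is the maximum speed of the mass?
½kx² = ½mv² ⇒ v = x√(k/m) = (0.218)√(1631/0.1) = 27.84 m/s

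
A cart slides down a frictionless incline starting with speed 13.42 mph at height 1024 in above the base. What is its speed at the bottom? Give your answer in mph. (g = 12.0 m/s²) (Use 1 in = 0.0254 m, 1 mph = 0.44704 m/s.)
Convert to SI: v₀ = 5.99928 m/s, h = 26.0096 m
½mv₀² + mgh = ½mv² ⇒ v = √(v₀² + 2gh) = √(5.99928² + 2·12.0·26.0096) = 25.6948 m/s = 57.48 mph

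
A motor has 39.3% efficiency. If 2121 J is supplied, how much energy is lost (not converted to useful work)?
W_lost = W_in(1 − η) = 2121·(1 − 0.393) = 1287 J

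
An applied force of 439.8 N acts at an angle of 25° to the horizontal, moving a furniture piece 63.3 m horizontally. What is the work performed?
W = F·d·cosθ = (439.8)(63.3)cos(25°) = 25230 J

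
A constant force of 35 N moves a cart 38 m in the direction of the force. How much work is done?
W = F·d = (35)(38) = 1330 J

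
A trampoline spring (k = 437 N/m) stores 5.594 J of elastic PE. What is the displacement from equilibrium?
x = √(2·PE/k) = √(2·5.594/437) = 0.16 m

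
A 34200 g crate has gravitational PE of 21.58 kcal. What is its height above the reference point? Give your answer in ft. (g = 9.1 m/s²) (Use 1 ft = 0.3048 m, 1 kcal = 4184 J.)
Convert to SI: m = 34.2 kg, PE = 90290.7 J
h = PE/(mg) = 90290.7/(34.2·9.1) = 290.119 m = 951.8 ft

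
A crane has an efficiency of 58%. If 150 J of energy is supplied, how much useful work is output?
W_out = η·W_in = 0.58·150 = 87.0 J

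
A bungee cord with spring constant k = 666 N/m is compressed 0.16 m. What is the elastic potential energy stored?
PE = ½kx² = ½(666)(0.16)² = 8.525 J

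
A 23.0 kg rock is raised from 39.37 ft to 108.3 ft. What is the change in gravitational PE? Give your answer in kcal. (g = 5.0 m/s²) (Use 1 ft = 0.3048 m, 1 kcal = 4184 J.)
Convert to SI: m = 23.0 kg, Δh = 21.0099 m
ΔPE = mgΔh = (23.0)(5.0)(21.0099) = 2416.13 J = 0.5775 kcal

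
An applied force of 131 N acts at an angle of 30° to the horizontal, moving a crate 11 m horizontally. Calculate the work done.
W = F·d·cosθ = (131)(11)cos(30°) = 1248 J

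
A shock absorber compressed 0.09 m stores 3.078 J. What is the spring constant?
k = 2·PE/x² = 2·3.078/(0.09)² = 760.0 N/m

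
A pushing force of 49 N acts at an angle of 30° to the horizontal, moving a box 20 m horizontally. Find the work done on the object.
W = F·d·cosθ = (49)(20)cos(30°) = 848.7 J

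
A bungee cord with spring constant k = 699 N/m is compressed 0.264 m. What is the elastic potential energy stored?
PE = ½kx² = ½(699)(0.264)² = 24.36 J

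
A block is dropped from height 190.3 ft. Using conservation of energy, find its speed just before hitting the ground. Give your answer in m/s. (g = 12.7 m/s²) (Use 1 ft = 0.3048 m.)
Convert to SI: h = 58.0034 m
mgh = ½mv² ⇒ v = √(2gh) = √(2·12.7·58.0034) = 38.38 m/s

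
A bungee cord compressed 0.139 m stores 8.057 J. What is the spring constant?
k = 2·PE/x² = 2·8.057/(0.139)² = 834.0 N/m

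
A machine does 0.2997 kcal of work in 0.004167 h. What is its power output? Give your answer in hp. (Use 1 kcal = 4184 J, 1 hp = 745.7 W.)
Convert to SI: W = 1253.94 J, t = 15.0012 s
P = W/t = 1253.94/15.0012 = 83.5896 W = 0.1121 hp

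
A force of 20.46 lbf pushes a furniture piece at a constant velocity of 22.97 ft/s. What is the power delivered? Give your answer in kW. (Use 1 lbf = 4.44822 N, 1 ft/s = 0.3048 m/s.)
Convert to SI: F = 91.0106 N, v = 7.00126 m/s
P = Fv = (91.0106)(7.00126) = 637.188 W = 0.6372 kW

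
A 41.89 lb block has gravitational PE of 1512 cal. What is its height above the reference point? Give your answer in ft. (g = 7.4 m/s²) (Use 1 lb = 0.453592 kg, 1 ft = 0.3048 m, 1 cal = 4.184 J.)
Convert to SI: m = 19.001 kg, PE = 6326.21 J
h = PE/(mg) = 6326.21/(19.001·7.4) = 44.9921 m = 147.6 ft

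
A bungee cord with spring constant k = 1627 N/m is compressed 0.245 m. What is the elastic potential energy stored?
PE = ½kx² = ½(1627)(0.245)² = 48.83 J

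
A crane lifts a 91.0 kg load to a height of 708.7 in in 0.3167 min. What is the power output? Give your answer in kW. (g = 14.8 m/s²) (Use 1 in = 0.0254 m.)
Convert to SI: m = 91.0 kg, h = 18.001 m, t = 19.002 s
P = mgh/t = (91.0)(14.8)(18.001)/19.002 = 1275.85 W = 1.276 kW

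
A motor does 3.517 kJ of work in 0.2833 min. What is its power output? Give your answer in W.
Convert to SI: W = 3517.0 J, t = 16.998 s
P = W/t = 3517.0/16.998 = 206.9 W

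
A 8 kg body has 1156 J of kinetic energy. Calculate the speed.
v = √(2·KE/m) = √(2·1156/8) = 17.0 m/s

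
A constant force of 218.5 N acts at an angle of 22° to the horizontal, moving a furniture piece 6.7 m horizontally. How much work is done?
W = F·d·cosθ = (218.5)(6.7)cos(22°) = 1357 J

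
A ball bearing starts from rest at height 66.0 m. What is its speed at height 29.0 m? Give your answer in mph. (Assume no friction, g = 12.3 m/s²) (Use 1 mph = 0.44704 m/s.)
mgh₁ = mgh₂ + ½mv² ⇒ v = √(2g(h₁−h₂)) = √(2·12.3·37.0) = 30.1695 m/s = 67.49 mph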